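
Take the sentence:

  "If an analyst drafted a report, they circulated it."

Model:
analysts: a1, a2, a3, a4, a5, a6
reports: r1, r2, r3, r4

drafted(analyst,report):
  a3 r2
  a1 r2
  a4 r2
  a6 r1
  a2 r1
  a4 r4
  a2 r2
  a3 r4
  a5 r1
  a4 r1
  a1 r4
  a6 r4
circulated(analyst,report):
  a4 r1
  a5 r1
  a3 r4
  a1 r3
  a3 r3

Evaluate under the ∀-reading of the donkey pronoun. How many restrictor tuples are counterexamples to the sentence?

"it" takes "a report" as antecedent — a donkey pronoun bound across the clause boundary.
Strong reading: for every (a,r) with drafted(a,r), circulated(a,r).
Restrictor pairs: (a1,r2) ✗  (a1,r4) ✗  (a2,r1) ✗  (a2,r2) ✗  (a3,r2) ✗  (a3,r4) ✓  (a4,r1) ✓  (a4,r2) ✗  (a4,r4) ✗  (a5,r1) ✓  (a6,r1) ✗  (a6,r4) ✗
Counterexamples (restrictor pairs failing the scope): 9.

9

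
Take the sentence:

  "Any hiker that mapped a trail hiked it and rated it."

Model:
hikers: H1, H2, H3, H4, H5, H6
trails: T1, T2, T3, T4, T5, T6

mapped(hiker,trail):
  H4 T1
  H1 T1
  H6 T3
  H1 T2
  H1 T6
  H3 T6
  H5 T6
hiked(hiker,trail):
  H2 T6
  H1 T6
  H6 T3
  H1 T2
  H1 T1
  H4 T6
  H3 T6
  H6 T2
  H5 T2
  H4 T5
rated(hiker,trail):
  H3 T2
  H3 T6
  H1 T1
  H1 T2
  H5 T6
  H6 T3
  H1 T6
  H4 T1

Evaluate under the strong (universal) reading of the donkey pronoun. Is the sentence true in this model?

False

"it" takes "a trail" as antecedent — a donkey pronoun bound across the clause boundary.
Strong reading: for every (h,t) with mapped(h,t), hiked(h,t) ∧ rated(h,t).
Restrictor pairs: (H1,T1) ✓  (H1,T2) ✓  (H1,T6) ✓  (H3,T6) ✓  (H4,T1) ✗  (H5,T6) ✗  (H6,T3) ✓
Counterexample: (H4,T1) is in mapped but fails the scope.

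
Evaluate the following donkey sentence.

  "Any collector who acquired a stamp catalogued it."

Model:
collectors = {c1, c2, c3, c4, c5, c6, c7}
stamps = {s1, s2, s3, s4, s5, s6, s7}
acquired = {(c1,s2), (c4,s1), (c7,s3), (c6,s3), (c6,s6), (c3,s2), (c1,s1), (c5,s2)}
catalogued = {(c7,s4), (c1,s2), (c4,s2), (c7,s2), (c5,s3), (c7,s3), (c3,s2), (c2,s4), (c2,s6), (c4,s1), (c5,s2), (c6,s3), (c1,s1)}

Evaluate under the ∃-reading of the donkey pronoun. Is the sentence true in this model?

True

"it" takes "a stamp" as antecedent — a donkey pronoun bound across the clause boundary.
Weak reading: every collector c with some acquired-stamp has at least one acquired-stamp s such that catalogued(c,s).
Per collector: c1:✓  c3:✓  c4:✓  c5:✓  c6:✓  c7:✓
Every collector in the restrictor has a witness.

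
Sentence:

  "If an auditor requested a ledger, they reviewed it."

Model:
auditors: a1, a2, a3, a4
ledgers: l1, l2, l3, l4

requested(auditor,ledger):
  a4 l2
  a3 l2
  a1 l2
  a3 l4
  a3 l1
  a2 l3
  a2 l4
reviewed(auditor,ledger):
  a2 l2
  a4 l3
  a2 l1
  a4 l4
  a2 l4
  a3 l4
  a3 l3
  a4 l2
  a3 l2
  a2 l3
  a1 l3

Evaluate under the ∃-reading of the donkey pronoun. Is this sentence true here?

"it" takes "a ledger" as antecedent — a donkey pronoun bound across the clause boundary.
Weak reading: every auditor a with some requested-ledger has at least one requested-ledger l such that reviewed(a,l).
Per auditor: a1:✗  a2:✓  a3:✓  a4:✓
a1 has no witness among its requested-ledgers.

False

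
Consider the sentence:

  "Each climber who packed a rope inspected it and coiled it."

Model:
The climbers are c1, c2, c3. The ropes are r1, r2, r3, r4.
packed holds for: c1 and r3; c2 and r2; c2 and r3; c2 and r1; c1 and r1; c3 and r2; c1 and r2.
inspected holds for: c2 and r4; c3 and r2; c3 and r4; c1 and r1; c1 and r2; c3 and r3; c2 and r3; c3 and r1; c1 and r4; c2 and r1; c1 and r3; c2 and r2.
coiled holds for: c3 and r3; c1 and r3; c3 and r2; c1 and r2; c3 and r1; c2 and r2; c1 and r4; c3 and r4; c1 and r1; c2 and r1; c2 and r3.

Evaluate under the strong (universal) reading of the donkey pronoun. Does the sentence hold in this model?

"it" takes "a rope" as antecedent — a donkey pronoun bound across the clause boundary.
Strong reading: for every (c,r) with packed(c,r), inspected(c,r) ∧ coiled(c,r).
Restrictor pairs: (c1,r1) ✓  (c1,r2) ✓  (c1,r3) ✓  (c2,r1) ✓  (c2,r2) ✓  (c2,r3) ✓  (c3,r2) ✓
Every restrictor pair satisfies the scope.

True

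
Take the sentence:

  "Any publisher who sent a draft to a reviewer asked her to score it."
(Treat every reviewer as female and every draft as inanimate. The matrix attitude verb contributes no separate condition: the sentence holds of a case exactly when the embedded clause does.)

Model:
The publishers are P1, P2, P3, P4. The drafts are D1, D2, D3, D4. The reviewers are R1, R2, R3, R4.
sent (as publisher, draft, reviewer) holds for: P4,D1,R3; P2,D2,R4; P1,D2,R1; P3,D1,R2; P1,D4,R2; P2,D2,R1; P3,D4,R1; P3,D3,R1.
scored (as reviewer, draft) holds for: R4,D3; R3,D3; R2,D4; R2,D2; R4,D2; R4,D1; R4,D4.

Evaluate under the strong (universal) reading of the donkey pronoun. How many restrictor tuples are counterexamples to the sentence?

6

"her" takes "a reviewer" as antecedent and "it" takes "a draft"; both are donkey pronouns co-varying with the restrictor.
Strong reading: for every (p,d,r) with sent(p,d,r), scored(r,d).
Restrictor triples: (P1,D2,R1)→scored(R1,D2) ✗  (P1,D4,R2)→scored(R2,D4) ✓  (P2,D2,R1)→scored(R1,D2) ✗  (P2,D2,R4)→scored(R4,D2) ✓  (P3,D1,R2)→scored(R2,D1) ✗  (P3,D3,R1)→scored(R1,D3) ✗  (P3,D4,R1)→scored(R1,D4) ✗  (P4,D1,R3)→scored(R3,D1) ✗
Counterexamples (restrictor triples failing the scope): 6.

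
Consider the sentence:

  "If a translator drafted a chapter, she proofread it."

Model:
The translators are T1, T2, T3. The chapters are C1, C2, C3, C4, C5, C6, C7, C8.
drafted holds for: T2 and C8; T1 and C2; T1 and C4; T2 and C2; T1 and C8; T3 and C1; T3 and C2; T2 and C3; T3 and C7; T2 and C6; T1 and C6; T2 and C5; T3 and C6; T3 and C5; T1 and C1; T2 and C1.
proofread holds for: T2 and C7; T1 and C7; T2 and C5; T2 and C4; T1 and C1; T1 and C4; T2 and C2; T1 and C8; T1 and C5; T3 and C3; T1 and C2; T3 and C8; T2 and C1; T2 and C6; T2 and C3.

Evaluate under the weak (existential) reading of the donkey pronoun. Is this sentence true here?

"it" takes "a chapter" as antecedent — a donkey pronoun bound across the clause boundary.
Weak reading: every translator t with some drafted-chapter has at least one drafted-chapter c such that proofread(t,c).
Per translator: T1:✓  T2:✓  T3:✗
T3 has no witness among its drafted-chapters.

False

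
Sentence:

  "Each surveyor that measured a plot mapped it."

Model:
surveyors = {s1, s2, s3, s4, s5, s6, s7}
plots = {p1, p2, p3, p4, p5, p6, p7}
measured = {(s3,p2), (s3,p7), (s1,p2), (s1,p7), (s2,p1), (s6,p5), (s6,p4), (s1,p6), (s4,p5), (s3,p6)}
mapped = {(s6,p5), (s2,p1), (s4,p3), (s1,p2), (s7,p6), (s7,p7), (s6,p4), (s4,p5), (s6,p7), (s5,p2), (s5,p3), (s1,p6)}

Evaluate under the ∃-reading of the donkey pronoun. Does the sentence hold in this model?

False

"it" takes "a plot" as antecedent — a donkey pronoun bound across the clause boundary.
Weak reading: every surveyor s with some measured-plot has at least one measured-plot p such that mapped(s,p).
Per surveyor: s1:✓  s2:✓  s3:✗  s4:✓  s6:✓
s3 has no witness among its measured-plots.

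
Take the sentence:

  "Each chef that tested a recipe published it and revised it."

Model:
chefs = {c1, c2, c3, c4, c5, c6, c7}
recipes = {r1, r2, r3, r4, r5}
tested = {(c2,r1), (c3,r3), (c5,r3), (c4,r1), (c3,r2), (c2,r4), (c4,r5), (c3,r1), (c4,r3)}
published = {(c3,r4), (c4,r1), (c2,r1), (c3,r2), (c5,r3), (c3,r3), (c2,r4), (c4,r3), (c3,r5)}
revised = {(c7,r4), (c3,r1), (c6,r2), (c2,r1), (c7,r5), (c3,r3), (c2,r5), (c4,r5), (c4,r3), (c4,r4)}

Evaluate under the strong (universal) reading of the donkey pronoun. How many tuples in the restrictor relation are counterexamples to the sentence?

6

"it" takes "a recipe" as antecedent — a donkey pronoun bound across the clause boundary.
Strong reading: for every (c,r) with tested(c,r), published(c,r) ∧ revised(c,r).
Restrictor pairs: (c2,r1) ✓  (c2,r4) ✗  (c3,r1) ✗  (c3,r2) ✗  (c3,r3) ✓  (c4,r1) ✗  (c4,r3) ✓  (c4,r5) ✗  (c5,r3) ✗
Counterexamples (restrictor pairs failing the scope): 6.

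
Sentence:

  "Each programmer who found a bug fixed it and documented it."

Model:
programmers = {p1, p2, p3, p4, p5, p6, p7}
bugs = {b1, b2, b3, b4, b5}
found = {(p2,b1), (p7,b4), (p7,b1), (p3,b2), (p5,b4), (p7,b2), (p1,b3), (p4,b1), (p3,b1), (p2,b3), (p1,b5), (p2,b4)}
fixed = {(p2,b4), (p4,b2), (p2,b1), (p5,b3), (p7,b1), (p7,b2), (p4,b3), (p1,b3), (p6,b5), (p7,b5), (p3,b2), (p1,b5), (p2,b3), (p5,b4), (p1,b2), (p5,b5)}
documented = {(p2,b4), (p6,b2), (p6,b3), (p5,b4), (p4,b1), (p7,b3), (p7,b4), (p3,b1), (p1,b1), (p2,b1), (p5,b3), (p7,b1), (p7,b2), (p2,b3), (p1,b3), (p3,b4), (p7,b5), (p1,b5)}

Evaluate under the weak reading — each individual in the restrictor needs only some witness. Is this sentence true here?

"it" takes "a bug" as antecedent — a donkey pronoun bound across the clause boundary.
Weak reading: every programmer p with some found-bug has at least one found-bug b such that fixed(p,b) ∧ documented(p,b).
Per programmer: p1:✓  p2:✓  p3:✗  p4:✗  p5:✓  p7:✓
p3 has no witness among its found-bugs.

False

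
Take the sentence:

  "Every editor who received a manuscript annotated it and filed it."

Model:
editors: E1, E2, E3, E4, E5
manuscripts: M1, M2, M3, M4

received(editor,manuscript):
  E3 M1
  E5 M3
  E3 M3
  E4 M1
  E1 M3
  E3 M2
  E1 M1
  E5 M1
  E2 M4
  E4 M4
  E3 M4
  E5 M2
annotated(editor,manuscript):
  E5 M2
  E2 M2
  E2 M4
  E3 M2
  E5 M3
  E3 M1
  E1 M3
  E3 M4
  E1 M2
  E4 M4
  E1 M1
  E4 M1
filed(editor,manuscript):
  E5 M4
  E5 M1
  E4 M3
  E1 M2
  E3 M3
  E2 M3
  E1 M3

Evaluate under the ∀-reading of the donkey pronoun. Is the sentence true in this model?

"it" takes "a manuscript" as antecedent — a donkey pronoun bound across the clause boundary.
Strong reading: for every (e,m) with received(e,m), annotated(e,m) ∧ filed(e,m).
Restrictor pairs: (E1,M1) ✗  (E1,M3) ✓  (E2,M4) ✗  (E3,M1) ✗  (E3,M2) ✗  (E3,M3) ✗  (E3,M4) ✗  (E4,M1) ✗  (E4,M4) ✗  (E5,M1) ✗  (E5,M2) ✗  (E5,M3) ✗
Counterexample: (E1,M1) is in received but fails the scope.

False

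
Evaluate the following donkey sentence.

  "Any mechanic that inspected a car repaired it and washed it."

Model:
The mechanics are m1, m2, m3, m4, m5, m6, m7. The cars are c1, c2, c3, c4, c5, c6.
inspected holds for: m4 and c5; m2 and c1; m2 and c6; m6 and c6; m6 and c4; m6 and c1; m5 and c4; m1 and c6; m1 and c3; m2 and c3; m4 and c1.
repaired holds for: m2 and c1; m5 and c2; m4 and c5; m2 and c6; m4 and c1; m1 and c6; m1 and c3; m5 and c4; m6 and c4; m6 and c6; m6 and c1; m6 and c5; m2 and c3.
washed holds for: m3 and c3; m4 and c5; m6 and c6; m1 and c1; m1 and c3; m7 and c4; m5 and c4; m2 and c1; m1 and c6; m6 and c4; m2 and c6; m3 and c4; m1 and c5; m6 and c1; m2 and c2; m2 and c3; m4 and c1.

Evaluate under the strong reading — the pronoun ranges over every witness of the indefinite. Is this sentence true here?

True

"it" takes "a car" as antecedent — a donkey pronoun bound across the clause boundary.
Strong reading: for every (m,c) with inspected(m,c), repaired(m,c) ∧ washed(m,c).
Restrictor pairs: (m1,c3) ✓  (m1,c6) ✓  (m2,c1) ✓  (m2,c3) ✓  (m2,c6) ✓  (m4,c1) ✓  (m4,c5) ✓  (m5,c4) ✓  (m6,c1) ✓  (m6,c4) ✓  (m6,c6) ✓
Every restrictor pair satisfies the scope.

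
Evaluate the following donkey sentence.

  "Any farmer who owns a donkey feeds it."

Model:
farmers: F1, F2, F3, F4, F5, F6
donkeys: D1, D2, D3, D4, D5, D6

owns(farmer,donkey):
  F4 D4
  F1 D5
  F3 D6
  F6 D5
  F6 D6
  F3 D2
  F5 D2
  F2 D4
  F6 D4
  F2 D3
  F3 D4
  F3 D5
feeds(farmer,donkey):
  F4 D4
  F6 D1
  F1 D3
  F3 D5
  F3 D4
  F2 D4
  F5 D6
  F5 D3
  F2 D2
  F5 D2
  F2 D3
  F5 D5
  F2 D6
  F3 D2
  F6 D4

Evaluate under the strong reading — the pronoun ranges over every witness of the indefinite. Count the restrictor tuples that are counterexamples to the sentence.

4

"it" takes "a donkey" as antecedent — a donkey pronoun bound across the clause boundary.
Strong reading: for every (f,d) with owns(f,d), feeds(f,d).
Restrictor pairs: (F1,D5) ✗  (F2,D3) ✓  (F2,D4) ✓  (F3,D2) ✓  (F3,D4) ✓  (F3,D5) ✓  (F3,D6) ✗  (F4,D4) ✓  (F5,D2) ✓  (F6,D4) ✓  (F6,D5) ✗  (F6,D6) ✗
Counterexamples (restrictor pairs failing the scope): 4.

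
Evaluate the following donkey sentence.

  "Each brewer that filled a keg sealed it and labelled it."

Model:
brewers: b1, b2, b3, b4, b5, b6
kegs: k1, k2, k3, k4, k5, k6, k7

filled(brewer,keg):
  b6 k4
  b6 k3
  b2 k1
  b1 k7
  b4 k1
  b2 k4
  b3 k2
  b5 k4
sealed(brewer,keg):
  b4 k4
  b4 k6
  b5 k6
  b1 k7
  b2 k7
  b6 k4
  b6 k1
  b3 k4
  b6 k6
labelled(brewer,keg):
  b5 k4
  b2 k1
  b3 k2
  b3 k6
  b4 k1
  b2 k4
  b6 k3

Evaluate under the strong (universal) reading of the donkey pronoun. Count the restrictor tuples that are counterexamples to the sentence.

"it" takes "a keg" as antecedent — a donkey pronoun bound across the clause boundary.
Strong reading: for every (b,k) with filled(b,k), sealed(b,k) ∧ labelled(b,k).
Restrictor pairs: (b1,k7) ✗  (b2,k1) ✗  (b2,k4) ✗  (b3,k2) ✗  (b4,k1) ✗  (b5,k4) ✗  (b6,k3) ✗  (b6,k4) ✗
Counterexamples (restrictor pairs failing the scope): 8.

8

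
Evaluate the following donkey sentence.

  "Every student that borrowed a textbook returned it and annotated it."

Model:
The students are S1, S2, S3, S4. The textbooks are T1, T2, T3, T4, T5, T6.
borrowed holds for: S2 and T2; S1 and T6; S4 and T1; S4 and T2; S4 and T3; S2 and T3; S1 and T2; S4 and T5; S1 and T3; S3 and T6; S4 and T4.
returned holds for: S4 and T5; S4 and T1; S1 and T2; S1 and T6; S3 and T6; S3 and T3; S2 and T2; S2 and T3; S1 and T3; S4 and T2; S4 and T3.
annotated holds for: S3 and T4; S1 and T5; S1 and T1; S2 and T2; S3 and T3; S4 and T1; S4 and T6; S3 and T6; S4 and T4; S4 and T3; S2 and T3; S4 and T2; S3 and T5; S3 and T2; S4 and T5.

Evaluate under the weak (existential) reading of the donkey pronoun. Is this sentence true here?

"it" takes "a textbook" as antecedent — a donkey pronoun bound across the clause boundary.
Weak reading: every student s with some borrowed-textbook has at least one borrowed-textbook t such that returned(s,t) ∧ annotated(s,t).
Per student: S1:✗  S2:✓  S3:✓  S4:✓
S1 has no witness among its borrowed-textbooks.

False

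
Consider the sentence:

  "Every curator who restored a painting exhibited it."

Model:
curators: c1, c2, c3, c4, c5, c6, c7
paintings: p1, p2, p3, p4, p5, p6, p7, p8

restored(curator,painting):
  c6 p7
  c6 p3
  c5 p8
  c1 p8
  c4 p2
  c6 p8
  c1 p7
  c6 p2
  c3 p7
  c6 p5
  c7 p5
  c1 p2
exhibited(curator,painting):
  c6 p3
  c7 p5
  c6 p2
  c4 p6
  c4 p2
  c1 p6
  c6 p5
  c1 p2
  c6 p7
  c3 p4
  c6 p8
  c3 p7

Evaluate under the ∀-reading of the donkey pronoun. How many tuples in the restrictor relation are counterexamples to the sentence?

"it" takes "a painting" as antecedent — a donkey pronoun bound across the clause boundary.
Strong reading: for every (c,p) with restored(c,p), exhibited(c,p).
Restrictor pairs: (c1,p2) ✓  (c1,p7) ✗  (c1,p8) ✗  (c3,p7) ✓  (c4,p2) ✓  (c5,p8) ✗  (c6,p2) ✓  (c6,p3) ✓  (c6,p5) ✓  (c6,p7) ✓  (c6,p8) ✓  (c7,p5) ✓
Counterexamples (restrictor pairs failing the scope): 3.

3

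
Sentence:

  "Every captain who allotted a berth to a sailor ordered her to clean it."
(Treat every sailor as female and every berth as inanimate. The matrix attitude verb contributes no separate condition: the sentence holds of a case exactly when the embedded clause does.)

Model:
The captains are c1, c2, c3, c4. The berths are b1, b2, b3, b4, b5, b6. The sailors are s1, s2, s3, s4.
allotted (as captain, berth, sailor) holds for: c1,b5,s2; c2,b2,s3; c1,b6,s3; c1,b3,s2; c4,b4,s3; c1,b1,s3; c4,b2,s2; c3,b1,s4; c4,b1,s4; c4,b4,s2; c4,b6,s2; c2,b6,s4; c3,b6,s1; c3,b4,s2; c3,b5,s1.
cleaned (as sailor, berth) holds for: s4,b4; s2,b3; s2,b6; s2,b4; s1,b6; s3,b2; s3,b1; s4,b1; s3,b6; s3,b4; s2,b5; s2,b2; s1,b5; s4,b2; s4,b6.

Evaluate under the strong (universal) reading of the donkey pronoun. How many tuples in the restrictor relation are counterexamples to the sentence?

0

"her" takes "a sailor" as antecedent and "it" takes "a berth"; both are donkey pronouns co-varying with the restrictor.
Strong reading: for every (c,b,s) with allotted(c,b,s), cleaned(s,b).
Restrictor triples: (c1,b1,s3)→cleaned(s3,b1) ✓  (c1,b3,s2)→cleaned(s2,b3) ✓  (c1,b5,s2)→cleaned(s2,b5) ✓  (c1,b6,s3)→cleaned(s3,b6) ✓  (c2,b2,s3)→cleaned(s3,b2) ✓  (c2,b6,s4)→cleaned(s4,b6) ✓  (c3,b1,s4)→cleaned(s4,b1) ✓  (c3,b4,s2)→cleaned(s2,b4) ✓  (c3,b5,s1)→cleaned(s1,b5) ✓  (c3,b6,s1)→cleaned(s1,b6) ✓  (c4,b1,s4)→cleaned(s4,b1) ✓  (c4,b2,s2)→cleaned(s2,b2) ✓  (c4,b4,s2)→cleaned(s2,b4) ✓  (c4,b4,s3)→cleaned(s3,b4) ✓  (c4,b6,s2)→cleaned(s2,b6) ✓
Counterexamples (restrictor triples failing the scope): 0.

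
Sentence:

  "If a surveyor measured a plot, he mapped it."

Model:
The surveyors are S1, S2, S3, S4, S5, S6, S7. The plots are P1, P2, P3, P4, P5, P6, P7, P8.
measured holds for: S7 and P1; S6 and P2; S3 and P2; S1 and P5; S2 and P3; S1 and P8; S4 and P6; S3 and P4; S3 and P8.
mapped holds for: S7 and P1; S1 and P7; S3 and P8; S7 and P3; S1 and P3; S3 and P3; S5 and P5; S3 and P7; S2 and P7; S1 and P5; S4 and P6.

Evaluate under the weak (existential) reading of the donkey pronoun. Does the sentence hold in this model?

False

"it" takes "a plot" as antecedent — a donkey pronoun bound across the clause boundary.
Weak reading: every surveyor s with some measured-plot has at least one measured-plot p such that mapped(s,p).
Per surveyor: S1:✓  S2:✗  S3:✓  S4:✓  S6:✗  S7:✓
S2 has no witness among its measured-plots.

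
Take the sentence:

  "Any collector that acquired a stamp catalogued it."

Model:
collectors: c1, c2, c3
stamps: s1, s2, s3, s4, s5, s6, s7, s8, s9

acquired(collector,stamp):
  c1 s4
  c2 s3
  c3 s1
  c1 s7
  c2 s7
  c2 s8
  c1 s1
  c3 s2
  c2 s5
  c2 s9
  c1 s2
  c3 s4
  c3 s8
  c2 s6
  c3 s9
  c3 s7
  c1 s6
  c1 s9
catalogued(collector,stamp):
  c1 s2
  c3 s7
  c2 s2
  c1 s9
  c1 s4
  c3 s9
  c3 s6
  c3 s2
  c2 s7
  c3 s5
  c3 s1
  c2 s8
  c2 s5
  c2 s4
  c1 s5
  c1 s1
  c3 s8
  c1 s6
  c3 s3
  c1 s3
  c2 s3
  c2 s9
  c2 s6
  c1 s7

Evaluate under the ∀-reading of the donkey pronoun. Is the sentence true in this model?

False

"it" takes "a stamp" as antecedent — a donkey pronoun bound across the clause boundary.
Strong reading: for every (c,s) with acquired(c,s), catalogued(c,s).
Restrictor pairs: (c1,s1) ✓  (c1,s2) ✓  (c1,s4) ✓  (c1,s6) ✓  (c1,s7) ✓  (c1,s9) ✓  (c2,s3) ✓  (c2,s5) ✓  (c2,s6) ✓  (c2,s7) ✓  (c2,s8) ✓  (c2,s9) ✓  (c3,s1) ✓  (c3,s2) ✓  (c3,s4) ✗  (c3,s7) ✓  (c3,s8) ✓  (c3,s9) ✓
Counterexample: (c3,s4) is in acquired but fails the scope.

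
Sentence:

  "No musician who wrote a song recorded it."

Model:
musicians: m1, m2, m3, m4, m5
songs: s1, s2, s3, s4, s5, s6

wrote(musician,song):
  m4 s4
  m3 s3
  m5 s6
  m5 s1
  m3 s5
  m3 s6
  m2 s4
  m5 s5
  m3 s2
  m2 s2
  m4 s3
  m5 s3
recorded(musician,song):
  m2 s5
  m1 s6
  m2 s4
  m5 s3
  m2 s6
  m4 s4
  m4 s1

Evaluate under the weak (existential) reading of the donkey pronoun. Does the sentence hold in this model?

False

"it" takes "a song" as antecedent — a donkey pronoun bound across the clause boundary.
Truth condition: for no (m,s) with wrote(m,s) does recorded(m,s) hold.
Restrictor pairs — does the scope hold? (m2,s2):fails  (m2,s4):holds  (m3,s2):fails  (m3,s3):fails  (m3,s5):fails  (m3,s6):fails  (m4,s3):fails  (m4,s4):holds  (m5,s1):fails  (m5,s3):holds  (m5,s5):fails  (m5,s6):fails
Scope holds for 3 pair(s), so the sentence is false.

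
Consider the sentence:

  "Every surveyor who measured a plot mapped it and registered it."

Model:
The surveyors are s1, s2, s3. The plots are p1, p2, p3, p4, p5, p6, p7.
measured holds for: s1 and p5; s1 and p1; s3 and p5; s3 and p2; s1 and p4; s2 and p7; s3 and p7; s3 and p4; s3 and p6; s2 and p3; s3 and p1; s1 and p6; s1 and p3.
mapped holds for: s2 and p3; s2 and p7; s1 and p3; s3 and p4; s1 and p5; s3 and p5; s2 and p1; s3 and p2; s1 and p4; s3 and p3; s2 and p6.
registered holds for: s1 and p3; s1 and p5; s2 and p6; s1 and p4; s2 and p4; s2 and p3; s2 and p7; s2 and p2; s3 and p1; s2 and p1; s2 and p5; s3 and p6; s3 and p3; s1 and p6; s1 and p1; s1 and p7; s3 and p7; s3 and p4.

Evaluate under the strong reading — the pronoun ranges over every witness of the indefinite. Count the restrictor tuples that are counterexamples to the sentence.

"it" takes "a plot" as antecedent — a donkey pronoun bound across the clause boundary.
Strong reading: for every (s,p) with measured(s,p), mapped(s,p) ∧ registered(s,p).
Restrictor pairs: (s1,p1) ✗  (s1,p3) ✓  (s1,p4) ✓  (s1,p5) ✓  (s1,p6) ✗  (s2,p3) ✓  (s2,p7) ✓  (s3,p1) ✗  (s3,p2) ✗  (s3,p4) ✓  (s3,p5) ✗  (s3,p6) ✗  (s3,p7) ✗
Counterexamples (restrictor pairs failing the scope): 7.

7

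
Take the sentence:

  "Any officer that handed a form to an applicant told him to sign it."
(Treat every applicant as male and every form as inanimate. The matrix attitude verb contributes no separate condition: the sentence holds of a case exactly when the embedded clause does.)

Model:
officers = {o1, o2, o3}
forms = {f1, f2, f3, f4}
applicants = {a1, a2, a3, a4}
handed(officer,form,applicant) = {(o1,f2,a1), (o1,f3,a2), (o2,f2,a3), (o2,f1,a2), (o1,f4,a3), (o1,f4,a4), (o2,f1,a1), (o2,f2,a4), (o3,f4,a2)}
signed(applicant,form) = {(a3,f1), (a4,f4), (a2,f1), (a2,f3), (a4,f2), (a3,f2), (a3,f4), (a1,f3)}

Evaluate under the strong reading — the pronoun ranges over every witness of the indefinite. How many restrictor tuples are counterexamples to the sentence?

"him" takes "an applicant" as antecedent and "it" takes "a form"; both are donkey pronouns co-varying with the restrictor.
Strong reading: for every (o,f,a) with handed(o,f,a), signed(a,f).
Restrictor triples: (o1,f2,a1)→signed(a1,f2) ✗  (o1,f3,a2)→signed(a2,f3) ✓  (o1,f4,a3)→signed(a3,f4) ✓  (o1,f4,a4)→signed(a4,f4) ✓  (o2,f1,a1)→signed(a1,f1) ✗  (o2,f1,a2)→signed(a2,f1) ✓  (o2,f2,a3)→signed(a3,f2) ✓  (o2,f2,a4)→signed(a4,f2) ✓  (o3,f4,a2)→signed(a2,f4) ✗
Counterexamples (restrictor triples failing the scope): 3.

3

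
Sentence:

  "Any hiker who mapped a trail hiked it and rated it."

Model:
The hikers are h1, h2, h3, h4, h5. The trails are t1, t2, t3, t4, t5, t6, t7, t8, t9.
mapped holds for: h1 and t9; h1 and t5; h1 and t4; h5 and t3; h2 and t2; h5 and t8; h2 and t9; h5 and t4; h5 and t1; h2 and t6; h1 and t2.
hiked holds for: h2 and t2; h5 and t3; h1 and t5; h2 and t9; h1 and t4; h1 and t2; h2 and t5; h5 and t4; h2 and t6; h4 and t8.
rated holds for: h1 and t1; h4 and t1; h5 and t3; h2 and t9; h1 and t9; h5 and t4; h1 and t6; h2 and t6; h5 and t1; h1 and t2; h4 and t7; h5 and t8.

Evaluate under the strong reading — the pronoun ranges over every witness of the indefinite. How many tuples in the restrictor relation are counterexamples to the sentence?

6

"it" takes "a trail" as antecedent — a donkey pronoun bound across the clause boundary.
Strong reading: for every (h,t) with mapped(h,t), hiked(h,t) ∧ rated(h,t).
Restrictor pairs: (h1,t2) ✓  (h1,t4) ✗  (h1,t5) ✗  (h1,t9) ✗  (h2,t2) ✗  (h2,t6) ✓  (h2,t9) ✓  (h5,t1) ✗  (h5,t3) ✓  (h5,t4) ✓  (h5,t8) ✗
Counterexamples (restrictor pairs failing the scope): 6.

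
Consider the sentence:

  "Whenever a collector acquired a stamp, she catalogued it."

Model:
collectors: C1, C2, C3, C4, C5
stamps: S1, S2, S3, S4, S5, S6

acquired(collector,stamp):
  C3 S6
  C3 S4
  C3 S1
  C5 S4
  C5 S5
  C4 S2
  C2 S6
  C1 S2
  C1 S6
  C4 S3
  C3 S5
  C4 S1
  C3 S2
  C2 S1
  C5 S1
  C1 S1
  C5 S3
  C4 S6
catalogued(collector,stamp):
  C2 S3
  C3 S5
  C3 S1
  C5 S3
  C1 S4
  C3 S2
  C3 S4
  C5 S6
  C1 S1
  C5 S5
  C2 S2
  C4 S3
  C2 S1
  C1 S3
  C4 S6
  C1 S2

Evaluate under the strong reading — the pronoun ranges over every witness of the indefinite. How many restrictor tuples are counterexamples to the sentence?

"it" takes "a stamp" as antecedent — a donkey pronoun bound across the clause boundary.
Strong reading: for every (c,s) with acquired(c,s), catalogued(c,s).
Restrictor pairs: (C1,S1) ✓  (C1,S2) ✓  (C1,S6) ✗  (C2,S1) ✓  (C2,S6) ✗  (C3,S1) ✓  (C3,S2) ✓  (C3,S4) ✓  (C3,S5) ✓  (C3,S6) ✗  (C4,S1) ✗  (C4,S2) ✗  (C4,S3) ✓  (C4,S6) ✓  (C5,S1) ✗  (C5,S3) ✓  (C5,S4) ✗  (C5,S5) ✓
Counterexamples (restrictor pairs failing the scope): 7.

7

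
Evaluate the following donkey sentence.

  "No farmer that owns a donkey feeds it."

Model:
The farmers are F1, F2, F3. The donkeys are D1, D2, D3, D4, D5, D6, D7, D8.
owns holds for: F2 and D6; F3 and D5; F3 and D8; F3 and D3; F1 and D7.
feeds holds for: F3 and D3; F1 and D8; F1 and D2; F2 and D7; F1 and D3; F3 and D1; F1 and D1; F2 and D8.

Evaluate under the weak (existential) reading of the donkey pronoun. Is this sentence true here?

"it" takes "a donkey" as antecedent — a donkey pronoun bound across the clause boundary.
Truth condition: for no (f,d) with owns(f,d) does feeds(f,d) hold.
Restrictor pairs — does the scope hold? (F1,D7):fails  (F2,D6):fails  (F3,D3):holds  (F3,D5):fails  (F3,D8):fails
Scope holds for 1 pair(s), so the sentence is false.

False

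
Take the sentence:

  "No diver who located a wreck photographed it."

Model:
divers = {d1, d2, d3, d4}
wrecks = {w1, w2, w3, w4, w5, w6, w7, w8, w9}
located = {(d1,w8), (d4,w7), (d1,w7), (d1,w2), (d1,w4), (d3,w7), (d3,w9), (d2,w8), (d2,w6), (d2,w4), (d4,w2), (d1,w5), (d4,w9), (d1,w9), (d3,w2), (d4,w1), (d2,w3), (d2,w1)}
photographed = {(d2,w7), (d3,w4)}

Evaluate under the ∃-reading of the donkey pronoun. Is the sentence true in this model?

"it" takes "a wreck" as antecedent — a donkey pronoun bound across the clause boundary.
Truth condition: for no (d,w) with located(d,w) does photographed(d,w) hold.
Restrictor pairs — does the scope hold? (d1,w2):fails  (d1,w4):fails  (d1,w5):fails  (d1,w7):fails  (d1,w8):fails  (d1,w9):fails  (d2,w1):fails  (d2,w3):fails  (d2,w4):fails  (d2,w6):fails  (d2,w8):fails  (d3,w2):fails  (d3,w7):fails  (d3,w9):fails  (d4,w1):fails  (d4,w2):fails  (d4,w7):fails  (d4,w9):fails
Scope holds for no restrictor pair, so the sentence is true.

True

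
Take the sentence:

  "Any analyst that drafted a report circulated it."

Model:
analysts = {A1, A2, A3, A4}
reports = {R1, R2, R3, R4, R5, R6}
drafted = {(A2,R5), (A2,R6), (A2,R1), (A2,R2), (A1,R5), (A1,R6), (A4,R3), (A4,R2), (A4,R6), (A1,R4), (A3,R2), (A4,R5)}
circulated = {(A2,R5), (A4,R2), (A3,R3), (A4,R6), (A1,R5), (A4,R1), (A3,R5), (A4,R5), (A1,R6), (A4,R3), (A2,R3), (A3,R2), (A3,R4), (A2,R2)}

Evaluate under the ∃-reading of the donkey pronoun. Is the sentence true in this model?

True

"it" takes "a report" as antecedent — a donkey pronoun bound across the clause boundary.
Weak reading: every analyst a with some drafted-report has at least one drafted-report r such that circulated(a,r).
Per analyst: A1:✓  A2:✓  A3:✓  A4:✓
Every analyst in the restrictor has a witness.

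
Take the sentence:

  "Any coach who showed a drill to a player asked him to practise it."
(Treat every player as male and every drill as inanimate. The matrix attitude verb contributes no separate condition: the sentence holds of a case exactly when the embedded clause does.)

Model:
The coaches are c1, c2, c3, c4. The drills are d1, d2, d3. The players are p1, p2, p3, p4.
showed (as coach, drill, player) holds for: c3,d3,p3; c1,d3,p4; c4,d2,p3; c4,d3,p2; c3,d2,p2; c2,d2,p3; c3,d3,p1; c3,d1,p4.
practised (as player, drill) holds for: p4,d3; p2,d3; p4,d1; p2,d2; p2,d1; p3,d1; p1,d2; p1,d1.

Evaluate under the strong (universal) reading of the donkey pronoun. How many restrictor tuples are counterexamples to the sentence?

4

"him" takes "a player" as antecedent and "it" takes "a drill"; both are donkey pronouns co-varying with the restrictor.
Strong reading: for every (c,d,p) with showed(c,d,p), practised(p,d).
Restrictor triples: (c1,d3,p4)→practised(p4,d3) ✓  (c2,d2,p3)→practised(p3,d2) ✗  (c3,d1,p4)→practised(p4,d1) ✓  (c3,d2,p2)→practised(p2,d2) ✓  (c3,d3,p1)→practised(p1,d3) ✗  (c3,d3,p3)→practised(p3,d3) ✗  (c4,d2,p3)→practised(p3,d2) ✗  (c4,d3,p2)→practised(p2,d3) ✓
Counterexamples (restrictor triples failing the scope): 4.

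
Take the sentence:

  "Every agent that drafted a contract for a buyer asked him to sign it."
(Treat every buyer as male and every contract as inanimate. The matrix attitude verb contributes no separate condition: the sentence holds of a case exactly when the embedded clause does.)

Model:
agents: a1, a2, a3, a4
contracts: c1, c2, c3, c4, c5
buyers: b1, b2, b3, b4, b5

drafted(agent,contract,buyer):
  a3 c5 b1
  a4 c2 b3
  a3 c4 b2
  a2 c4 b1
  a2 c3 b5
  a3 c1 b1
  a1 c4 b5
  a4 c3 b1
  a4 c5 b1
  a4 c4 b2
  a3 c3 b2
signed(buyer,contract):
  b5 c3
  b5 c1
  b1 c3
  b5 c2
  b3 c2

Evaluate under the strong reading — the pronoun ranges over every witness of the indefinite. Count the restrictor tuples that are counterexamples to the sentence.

"him" takes "a buyer" as antecedent and "it" takes "a contract"; both are donkey pronouns co-varying with the restrictor.
Strong reading: for every (a,c,b) with drafted(a,c,b), signed(b,c).
Restrictor triples: (a1,c4,b5)→signed(b5,c4) ✗  (a2,c3,b5)→signed(b5,c3) ✓  (a2,c4,b1)→signed(b1,c4) ✗  (a3,c1,b1)→signed(b1,c1) ✗  (a3,c3,b2)→signed(b2,c3) ✗  (a3,c4,b2)→signed(b2,c4) ✗  (a3,c5,b1)→signed(b1,c5) ✗  (a4,c2,b3)→signed(b3,c2) ✓  (a4,c3,b1)→signed(b1,c3) ✓  (a4,c4,b2)→signed(b2,c4) ✗  (a4,c5,b1)→signed(b1,c5) ✗
Counterexamples (restrictor triples failing the scope): 8.

8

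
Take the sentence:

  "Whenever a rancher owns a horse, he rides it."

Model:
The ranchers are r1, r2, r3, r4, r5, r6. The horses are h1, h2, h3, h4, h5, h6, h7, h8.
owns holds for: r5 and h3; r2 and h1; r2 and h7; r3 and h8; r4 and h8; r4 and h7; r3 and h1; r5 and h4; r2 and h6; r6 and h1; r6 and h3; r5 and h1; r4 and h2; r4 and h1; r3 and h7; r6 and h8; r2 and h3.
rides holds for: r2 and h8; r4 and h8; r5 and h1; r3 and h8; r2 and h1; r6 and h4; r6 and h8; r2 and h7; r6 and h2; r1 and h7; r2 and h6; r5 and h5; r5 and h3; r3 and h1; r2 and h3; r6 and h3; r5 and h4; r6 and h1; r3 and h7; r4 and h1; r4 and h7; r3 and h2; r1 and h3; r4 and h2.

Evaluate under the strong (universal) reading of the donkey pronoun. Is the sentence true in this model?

"it" takes "a horse" as antecedent — a donkey pronoun bound across the clause boundary.
Strong reading: for every (r,h) with owns(r,h), rides(r,h).
Restrictor pairs: (r2,h1) ✓  (r2,h3) ✓  (r2,h6) ✓  (r2,h7) ✓  (r3,h1) ✓  (r3,h7) ✓  (r3,h8) ✓  (r4,h1) ✓  (r4,h2) ✓  (r4,h7) ✓  (r4,h8) ✓  (r5,h1) ✓  (r5,h3) ✓  (r5,h4) ✓  (r6,h1) ✓  (r6,h3) ✓  (r6,h8) ✓
Every restrictor pair satisfies the scope.

True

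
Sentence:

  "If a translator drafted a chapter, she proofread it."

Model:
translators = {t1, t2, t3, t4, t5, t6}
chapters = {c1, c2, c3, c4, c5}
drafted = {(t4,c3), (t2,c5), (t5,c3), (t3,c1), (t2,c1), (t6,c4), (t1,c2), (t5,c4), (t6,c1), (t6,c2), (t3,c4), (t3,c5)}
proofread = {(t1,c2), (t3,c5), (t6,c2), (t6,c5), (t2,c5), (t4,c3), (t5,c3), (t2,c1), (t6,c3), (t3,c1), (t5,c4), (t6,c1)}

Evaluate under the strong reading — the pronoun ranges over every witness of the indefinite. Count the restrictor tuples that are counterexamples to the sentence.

"it" takes "a chapter" as antecedent — a donkey pronoun bound across the clause boundary.
Strong reading: for every (t,c) with drafted(t,c), proofread(t,c).
Restrictor pairs: (t1,c2) ✓  (t2,c1) ✓  (t2,c5) ✓  (t3,c1) ✓  (t3,c4) ✗  (t3,c5) ✓  (t4,c3) ✓  (t5,c3) ✓  (t5,c4) ✓  (t6,c1) ✓  (t6,c2) ✓  (t6,c4) ✗
Counterexamples (restrictor pairs failing the scope): 2.

2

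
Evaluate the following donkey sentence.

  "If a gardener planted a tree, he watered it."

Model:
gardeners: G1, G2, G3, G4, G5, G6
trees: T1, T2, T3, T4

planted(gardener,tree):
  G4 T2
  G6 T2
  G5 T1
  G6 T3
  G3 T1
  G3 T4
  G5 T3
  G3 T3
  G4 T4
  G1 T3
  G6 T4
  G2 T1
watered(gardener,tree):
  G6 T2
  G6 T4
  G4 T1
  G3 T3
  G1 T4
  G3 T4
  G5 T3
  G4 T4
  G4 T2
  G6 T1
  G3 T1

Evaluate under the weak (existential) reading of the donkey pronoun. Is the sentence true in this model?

False

"it" takes "a tree" as antecedent — a donkey pronoun bound across the clause boundary.
Weak reading: every gardener g with some planted-tree has at least one planted-tree t such that watered(g,t).
Per gardener: G1:✗  G2:✗  G3:✓  G4:✓  G5:✓  G6:✓
G1 has no witness among its planted-trees.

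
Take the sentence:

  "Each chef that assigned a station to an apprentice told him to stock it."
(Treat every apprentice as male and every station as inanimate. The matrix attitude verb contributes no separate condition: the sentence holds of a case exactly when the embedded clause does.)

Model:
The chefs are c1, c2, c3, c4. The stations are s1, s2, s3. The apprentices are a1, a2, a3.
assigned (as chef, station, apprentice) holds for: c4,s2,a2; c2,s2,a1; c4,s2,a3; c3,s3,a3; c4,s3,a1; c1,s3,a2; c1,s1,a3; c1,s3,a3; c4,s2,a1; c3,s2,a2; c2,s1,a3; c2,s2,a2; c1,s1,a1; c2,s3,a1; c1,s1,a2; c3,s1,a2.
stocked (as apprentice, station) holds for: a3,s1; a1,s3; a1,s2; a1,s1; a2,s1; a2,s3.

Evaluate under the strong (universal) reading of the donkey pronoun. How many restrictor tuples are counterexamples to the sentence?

6

"him" takes "an apprentice" as antecedent and "it" takes "a station"; both are donkey pronouns co-varying with the restrictor.
Strong reading: for every (c,s,a) with assigned(c,s,a), stocked(a,s).
Restrictor triples: (c1,s1,a1)→stocked(a1,s1) ✓  (c1,s1,a2)→stocked(a2,s1) ✓  (c1,s1,a3)→stocked(a3,s1) ✓  (c1,s3,a2)→stocked(a2,s3) ✓  (c1,s3,a3)→stocked(a3,s3) ✗  (c2,s1,a3)→stocked(a3,s1) ✓  (c2,s2,a1)→stocked(a1,s2) ✓  (c2,s2,a2)→stocked(a2,s2) ✗  (c2,s3,a1)→stocked(a1,s3) ✓  (c3,s1,a2)→stocked(a2,s1) ✓  (c3,s2,a2)→stocked(a2,s2) ✗  (c3,s3,a3)→stocked(a3,s3) ✗  (c4,s2,a1)→stocked(a1,s2) ✓  (c4,s2,a2)→stocked(a2,s2) ✗  (c4,s2,a3)→stocked(a3,s2) ✗  (c4,s3,a1)→stocked(a1,s3) ✓
Counterexamples (restrictor triples failing the scope): 6.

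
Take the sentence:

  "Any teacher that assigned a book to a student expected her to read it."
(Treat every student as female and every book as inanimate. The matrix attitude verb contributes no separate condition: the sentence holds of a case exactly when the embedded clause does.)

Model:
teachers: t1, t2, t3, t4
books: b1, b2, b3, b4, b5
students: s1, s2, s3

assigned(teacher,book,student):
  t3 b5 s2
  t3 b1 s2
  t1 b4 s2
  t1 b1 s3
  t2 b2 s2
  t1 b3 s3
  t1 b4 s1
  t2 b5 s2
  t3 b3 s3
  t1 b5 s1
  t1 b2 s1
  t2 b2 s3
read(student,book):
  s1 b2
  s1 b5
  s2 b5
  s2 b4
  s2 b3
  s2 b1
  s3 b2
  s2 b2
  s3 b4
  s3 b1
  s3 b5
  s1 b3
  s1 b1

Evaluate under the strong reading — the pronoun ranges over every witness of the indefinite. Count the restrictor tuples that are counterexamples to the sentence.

"her" takes "a student" as antecedent and "it" takes "a book"; both are donkey pronouns co-varying with the restrictor.
Strong reading: for every (t,b,s) with assigned(t,b,s), read(s,b).
Restrictor triples: (t1,b1,s3)→read(s3,b1) ✓  (t1,b2,s1)→read(s1,b2) ✓  (t1,b3,s3)→read(s3,b3) ✗  (t1,b4,s1)→read(s1,b4) ✗  (t1,b4,s2)→read(s2,b4) ✓  (t1,b5,s1)→read(s1,b5) ✓  (t2,b2,s2)→read(s2,b2) ✓  (t2,b2,s3)→read(s3,b2) ✓  (t2,b5,s2)→read(s2,b5) ✓  (t3,b1,s2)→read(s2,b1) ✓  (t3,b3,s3)→read(s3,b3) ✗  (t3,b5,s2)→read(s2,b5) ✓
Counterexamples (restrictor triples failing the scope): 3.

3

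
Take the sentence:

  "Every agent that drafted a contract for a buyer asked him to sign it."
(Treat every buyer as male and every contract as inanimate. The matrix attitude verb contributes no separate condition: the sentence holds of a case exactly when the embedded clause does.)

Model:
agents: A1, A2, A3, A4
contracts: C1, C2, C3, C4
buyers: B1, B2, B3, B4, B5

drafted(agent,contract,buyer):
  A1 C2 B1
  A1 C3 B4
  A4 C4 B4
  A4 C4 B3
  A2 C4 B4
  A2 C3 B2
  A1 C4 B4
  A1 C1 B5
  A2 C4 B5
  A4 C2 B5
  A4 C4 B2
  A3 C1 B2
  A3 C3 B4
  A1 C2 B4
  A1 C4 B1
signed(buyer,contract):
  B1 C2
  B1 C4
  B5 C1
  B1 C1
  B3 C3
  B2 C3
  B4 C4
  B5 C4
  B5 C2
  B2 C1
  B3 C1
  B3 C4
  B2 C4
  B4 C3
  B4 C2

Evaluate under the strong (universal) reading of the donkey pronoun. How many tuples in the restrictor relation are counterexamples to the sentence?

0

"him" takes "a buyer" as antecedent and "it" takes "a contract"; both are donkey pronouns co-varying with the restrictor.
Strong reading: for every (a,c,b) with drafted(a,c,b), signed(b,c).
Restrictor triples: (A1,C1,B5)→signed(B5,C1) ✓  (A1,C2,B1)→signed(B1,C2) ✓  (A1,C2,B4)→signed(B4,C2) ✓  (A1,C3,B4)→signed(B4,C3) ✓  (A1,C4,B1)→signed(B1,C4) ✓  (A1,C4,B4)→signed(B4,C4) ✓  (A2,C3,B2)→signed(B2,C3) ✓  (A2,C4,B4)→signed(B4,C4) ✓  (A2,C4,B5)→signed(B5,C4) ✓  (A3,C1,B2)→signed(B2,C1) ✓  (A3,C3,B4)→signed(B4,C3) ✓  (A4,C2,B5)→signed(B5,C2) ✓  (A4,C4,B2)→signed(B2,C4) ✓  (A4,C4,B3)→signed(B3,C4) ✓  (A4,C4,B4)→signed(B4,C4) ✓
Counterexamples (restrictor triples failing the scope): 0.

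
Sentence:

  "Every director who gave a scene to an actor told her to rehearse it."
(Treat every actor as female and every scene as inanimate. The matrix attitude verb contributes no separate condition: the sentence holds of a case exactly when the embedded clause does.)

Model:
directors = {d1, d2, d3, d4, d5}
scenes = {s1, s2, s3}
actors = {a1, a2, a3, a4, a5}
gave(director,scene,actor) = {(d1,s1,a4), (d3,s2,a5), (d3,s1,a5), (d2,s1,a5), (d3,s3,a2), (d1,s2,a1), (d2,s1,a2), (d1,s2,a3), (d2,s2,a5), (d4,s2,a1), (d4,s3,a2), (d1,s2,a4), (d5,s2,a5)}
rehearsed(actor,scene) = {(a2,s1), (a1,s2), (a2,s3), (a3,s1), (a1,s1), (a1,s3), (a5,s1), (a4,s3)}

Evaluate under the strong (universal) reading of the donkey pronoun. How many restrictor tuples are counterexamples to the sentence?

"her" takes "an actor" as antecedent and "it" takes "a scene"; both are donkey pronouns co-varying with the restrictor.
Strong reading: for every (d,s,a) with gave(d,s,a), rehearsed(a,s).
Restrictor triples: (d1,s1,a4)→rehearsed(a4,s1) ✗  (d1,s2,a1)→rehearsed(a1,s2) ✓  (d1,s2,a3)→rehearsed(a3,s2) ✗  (d1,s2,a4)→rehearsed(a4,s2) ✗  (d2,s1,a2)→rehearsed(a2,s1) ✓  (d2,s1,a5)→rehearsed(a5,s1) ✓  (d2,s2,a5)→rehearsed(a5,s2) ✗  (d3,s1,a5)→rehearsed(a5,s1) ✓  (d3,s2,a5)→rehearsed(a5,s2) ✗  (d3,s3,a2)→rehearsed(a2,s3) ✓  (d4,s2,a1)→rehearsed(a1,s2) ✓  (d4,s3,a2)→rehearsed(a2,s3) ✓  (d5,s2,a5)→rehearsed(a5,s2) ✗
Counterexamples (restrictor triples failing the scope): 6.

6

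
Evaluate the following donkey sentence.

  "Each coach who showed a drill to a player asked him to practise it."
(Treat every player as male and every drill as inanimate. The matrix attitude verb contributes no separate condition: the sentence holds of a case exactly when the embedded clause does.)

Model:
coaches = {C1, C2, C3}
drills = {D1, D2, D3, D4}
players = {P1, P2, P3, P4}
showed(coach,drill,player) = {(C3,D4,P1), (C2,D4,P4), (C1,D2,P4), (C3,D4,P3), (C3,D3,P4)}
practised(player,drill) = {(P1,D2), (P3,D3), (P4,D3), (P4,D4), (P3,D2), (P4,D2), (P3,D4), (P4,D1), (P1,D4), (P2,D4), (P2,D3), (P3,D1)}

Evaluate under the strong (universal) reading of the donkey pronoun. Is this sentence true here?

"him" takes "a player" as antecedent and "it" takes "a drill"; both are donkey pronouns co-varying with the restrictor.
Strong reading: for every (c,d,p) with showed(c,d,p), practised(p,d).
Restrictor triples: (C1,D2,P4)→practised(P4,D2) ✓  (C2,D4,P4)→practised(P4,D4) ✓  (C3,D3,P4)→practised(P4,D3) ✓  (C3,D4,P1)→practised(P1,D4) ✓  (C3,D4,P3)→practised(P3,D4) ✓
Every restrictor triple satisfies the scope.

True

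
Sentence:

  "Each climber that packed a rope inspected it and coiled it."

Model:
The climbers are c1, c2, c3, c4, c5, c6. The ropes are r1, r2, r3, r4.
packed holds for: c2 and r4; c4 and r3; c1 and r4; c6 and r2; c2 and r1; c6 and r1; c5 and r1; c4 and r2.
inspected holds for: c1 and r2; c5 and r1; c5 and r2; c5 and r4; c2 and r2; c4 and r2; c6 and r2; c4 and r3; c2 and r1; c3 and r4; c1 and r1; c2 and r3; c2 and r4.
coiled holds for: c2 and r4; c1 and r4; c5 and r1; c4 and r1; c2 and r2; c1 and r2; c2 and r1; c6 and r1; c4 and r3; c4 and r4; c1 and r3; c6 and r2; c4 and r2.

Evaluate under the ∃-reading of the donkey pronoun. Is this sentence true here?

False

"it" takes "a rope" as antecedent — a donkey pronoun bound across the clause boundary.
Weak reading: every climber c with some packed-rope has at least one packed-rope r such that inspected(c,r) ∧ coiled(c,r).
Per climber: c1:✗  c2:✓  c4:✓  c5:✓  c6:✓
c1 has no witness among its packed-ropes.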